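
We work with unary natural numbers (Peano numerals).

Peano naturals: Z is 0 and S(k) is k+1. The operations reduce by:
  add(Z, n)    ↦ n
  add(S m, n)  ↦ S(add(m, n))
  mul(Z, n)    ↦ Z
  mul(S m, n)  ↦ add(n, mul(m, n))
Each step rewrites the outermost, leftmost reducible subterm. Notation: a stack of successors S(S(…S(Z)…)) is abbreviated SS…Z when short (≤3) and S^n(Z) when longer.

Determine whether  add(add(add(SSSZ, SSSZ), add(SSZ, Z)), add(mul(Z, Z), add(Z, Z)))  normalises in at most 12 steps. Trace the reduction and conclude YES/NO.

  start: add(add(add(SSSZ, SSSZ), add(SSZ, Z)), add(mul(Z, Z), add(Z, Z)))
  step 1: add(add(S(add(SSZ, SSSZ)), add(SSZ, Z)), add(mul(Z, Z), add(Z, Z)))
  step 2: add(S(add(add(SSZ, SSSZ), add(SSZ, Z))), add(mul(Z, Z), add(Z, Z)))
  step 3: S(add(add(add(SSZ, SSSZ), add(SSZ, Z)), add(mul(Z, Z), add(Z, Z))))
  step 4: S(add(add(S(add(SZ, SSSZ)), add(SSZ, Z)), add(mul(Z, Z), add(Z, Z))))
  step 5: S(add(S(add(add(SZ, SSSZ), add(SSZ, Z))), add(mul(Z, Z), add(Z, Z))))
  step 6: S(S(add(add(add(SZ, SSSZ), add(SSZ, Z)), add(mul(Z, Z), add(Z, Z)))))
  step 7: S(S(add(add(S(add(Z, SSSZ)), add(SSZ, Z)), add(mul(Z, Z), add(Z, Z)))))
  step 8: S(S(add(S(add(add(Z, SSSZ), add(SSZ, Z))), add(mul(Z, Z), add(Z, Z)))))
  step 9: S(S(S(add(add(add(Z, SSSZ), add(SSZ, Z)), add(mul(Z, Z), add(Z, Z))))))
  step 10: S(S(S(add(add(SSSZ, add(SSZ, Z)), add(mul(Z, Z), add(Z, Z))))))
  step 11: S(S(S(add(S(add(SSZ, add(SSZ, Z))), add(mul(Z, Z), add(Z, Z))))))
  step 12: S(S(S(S(add(add(SSZ, add(SSZ, Z)), add(mul(Z, Z), add(Z, Z)))))))

Answer: NO — after 12 steps the term is S(S(S(S(add(add(SSZ, add(SSZ, Z)), add(mul(Z, Z), add(Z, Z))))))), not yet normal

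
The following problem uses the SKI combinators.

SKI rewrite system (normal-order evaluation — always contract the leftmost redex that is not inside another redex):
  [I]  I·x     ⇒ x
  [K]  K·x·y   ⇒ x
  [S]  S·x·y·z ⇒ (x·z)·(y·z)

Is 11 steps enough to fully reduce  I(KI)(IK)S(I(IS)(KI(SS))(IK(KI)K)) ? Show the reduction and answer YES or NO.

Answer: YES — reaches normal form S(SI(KI)) in 8 ≤ 11 steps

Working:
  start: I(KI)(IK)S(I(IS)(KI(SS))(IK(KI)K))
  step 1: KI(IK)S(I(IS)(KI(SS))(IK(KI)K))
  step 2: IS(I(IS)(KI(SS))(IK(KI)K))
  step 3: S(I(IS)(KI(SS))(IK(KI)K))
  step 4: S(IS(KI(SS))(IK(KI)K))
  step 5: S(S(KI(SS))(IK(KI)K))
  step 6: S(SI(IK(KI)K))
  step 7: S(SI(K(KI)K))
  step 8: S(SI(KI))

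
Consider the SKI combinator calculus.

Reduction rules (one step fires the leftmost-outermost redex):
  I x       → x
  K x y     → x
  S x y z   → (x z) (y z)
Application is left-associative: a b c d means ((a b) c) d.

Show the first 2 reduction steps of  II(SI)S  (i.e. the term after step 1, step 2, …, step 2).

  start: II(SI)S
  step 1: I(SI)S
  step 2: SIS

Answer: after 2 steps: SIS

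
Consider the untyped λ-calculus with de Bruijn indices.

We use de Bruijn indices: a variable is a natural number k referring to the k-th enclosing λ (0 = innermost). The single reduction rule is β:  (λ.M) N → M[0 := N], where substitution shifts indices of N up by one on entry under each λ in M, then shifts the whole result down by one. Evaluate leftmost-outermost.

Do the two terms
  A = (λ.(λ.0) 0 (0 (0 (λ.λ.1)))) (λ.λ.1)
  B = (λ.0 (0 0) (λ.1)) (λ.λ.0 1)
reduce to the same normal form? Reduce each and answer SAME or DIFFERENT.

Term A:
  start: (λ.(λ.0) 0 (0 (0 (λ.λ.1)))) (λ.λ.1)
  step 1: (λ.0) (λ.λ.1) ((λ.λ.1) ((λ.λ.1) (λ.λ.1)))
  step 2: (λ.λ.1) ((λ.λ.1) ((λ.λ.1) (λ.λ.1)))
  step 3: λ.(λ.λ.1) ((λ.λ.1) (λ.λ.1))
  step 4: λ.λ.(λ.λ.1) (λ.λ.1)
  step 5: λ.λ.λ.λ.λ.1

Term B:
  start: (λ.0 (0 0) (λ.1)) (λ.λ.0 1)
  step 1: (λ.λ.0 1) ((λ.λ.0 1) (λ.λ.0 1)) (λ.λ.λ.0 1)
  step 2: (λ.0 ((λ.λ.0 1) (λ.λ.0 1))) (λ.λ.λ.0 1)
  step 3: (λ.λ.λ.0 1) ((λ.λ.0 1) (λ.λ.0 1))
  step 4: λ.λ.0 1

Answer: DIFFERENT — A ⇓ λ.λ.λ.λ.λ.1, B ⇓ λ.λ.0 1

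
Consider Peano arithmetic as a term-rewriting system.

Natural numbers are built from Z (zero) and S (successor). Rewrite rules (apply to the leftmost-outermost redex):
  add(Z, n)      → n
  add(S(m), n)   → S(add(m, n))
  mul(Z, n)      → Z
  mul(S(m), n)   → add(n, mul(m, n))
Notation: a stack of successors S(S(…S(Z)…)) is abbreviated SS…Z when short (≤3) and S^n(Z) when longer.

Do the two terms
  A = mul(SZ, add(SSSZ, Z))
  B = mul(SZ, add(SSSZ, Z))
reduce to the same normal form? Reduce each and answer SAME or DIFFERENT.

Term A:
  start: mul(SZ, add(SSSZ, Z))
  step 1: add(add(SSSZ, Z), mul(Z, add(SSSZ, Z)))
  step 2: add(S(add(SSZ, Z)), mul(Z, add(SSSZ, Z)))
  step 3: S(add(add(SSZ, Z), mul(Z, add(SSSZ, Z))))
  step 4: S(add(S(add(SZ, Z)), mul(Z, add(SSSZ, Z))))
  step 5: S(S(add(add(SZ, Z), mul(Z, add(SSSZ, Z)))))
  step 6: S(S(add(S(add(Z, Z)), mul(Z, add(SSSZ, Z)))))
  step 7: S(S(S(add(add(Z, Z), mul(Z, add(SSSZ, Z))))))
  step 8: S(S(S(add(Z, mul(Z, add(SSSZ, Z))))))
  step 9: S(S(S(mul(Z, add(SSSZ, Z)))))
  step 10: SSSZ

Term B:
  start: mul(SZ, add(SSSZ, Z))
  step 1: add(add(SSSZ, Z), mul(Z, add(SSSZ, Z)))
  step 2: add(S(add(SSZ, Z)), mul(Z, add(SSSZ, Z)))
  step 3: S(add(add(SSZ, Z), mul(Z, add(SSSZ, Z))))
  step 4: S(add(S(add(SZ, Z)), mul(Z, add(SSSZ, Z))))
  step 5: S(S(add(add(SZ, Z), mul(Z, add(SSSZ, Z)))))
  step 6: S(S(add(S(add(Z, Z)), mul(Z, add(SSSZ, Z)))))
  step 7: S(S(S(add(add(Z, Z), mul(Z, add(SSSZ, Z))))))
  step 8: S(S(S(add(Z, mul(Z, add(SSSZ, Z))))))
  step 9: S(S(S(mul(Z, add(SSSZ, Z)))))
  step 10: SSSZ

Answer: SAME — A ⇓ SSSZ, B ⇓ SSSZ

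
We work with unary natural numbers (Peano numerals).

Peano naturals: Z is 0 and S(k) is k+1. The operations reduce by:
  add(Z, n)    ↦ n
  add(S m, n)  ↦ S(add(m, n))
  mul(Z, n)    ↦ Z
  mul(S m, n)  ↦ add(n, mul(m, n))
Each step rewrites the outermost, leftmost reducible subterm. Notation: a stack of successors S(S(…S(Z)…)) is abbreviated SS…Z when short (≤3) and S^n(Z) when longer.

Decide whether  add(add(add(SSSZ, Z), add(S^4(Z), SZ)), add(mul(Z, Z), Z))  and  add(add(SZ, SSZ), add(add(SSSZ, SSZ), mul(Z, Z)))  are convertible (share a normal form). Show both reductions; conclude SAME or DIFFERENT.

Term A:
  start: add(add(add(SSSZ, Z), add(S^4(Z), SZ)), add(mul(Z, Z), Z))
  [1] add(add(S(add(SSZ, Z)), add(S^4(Z), SZ)), add(mul(Z, Z), Z))
  [2] add(S(add(add(SSZ, Z), add(S^4(Z), SZ))), add(mul(Z, Z), Z))
  [3] S(add(add(add(SSZ, Z), add(S^4(Z), SZ)), add(mul(Z, Z), Z)))
  [4] S(add(add(S(add(SZ, Z)), add(S^4(Z), SZ)), add(mul(Z, Z), Z)))
  [5] S(add(S(add(add(SZ, Z), add(S^4(Z), SZ))), add(mul(Z, Z), Z)))
  [6] S(S(add(add(add(SZ, Z), add(S^4(Z), SZ)), add(mul(Z, Z), Z))))
  [7] S(S(add(add(S(add(Z, Z)), add(S^4(Z), SZ)), add(mul(Z, Z), Z))))
  [8] S(S(add(S(add(add(Z, Z), add(S^4(Z), SZ))), add(mul(Z, Z), Z))))
  [9] S(S(S(add(add(add(Z, Z), add(S^4(Z), SZ)), add(mul(Z, Z), Z)))))
  [10] S(S(S(add(add(Z, add(S^4(Z), SZ)), add(mul(Z, Z), Z)))))
  [11] S(S(S(add(add(S^4(Z), SZ), add(mul(Z, Z), Z)))))
  [12] S(S(S(add(S(add(SSSZ, SZ)), add(mul(Z, Z), Z)))))
  [13] S(S(S(S(add(add(SSSZ, SZ), add(mul(Z, Z), Z))))))
  [14] S(S(S(S(add(S(add(SSZ, SZ)), add(mul(Z, Z), Z))))))
  [15] S(S(S(S(S(add(add(SSZ, SZ), add(mul(Z, Z), Z)))))))
  [16] S(S(S(S(S(add(S(add(SZ, SZ)), add(mul(Z, Z), Z)))))))
  [17] S(S(S(S(S(S(add(add(SZ, SZ), add(mul(Z, Z), Z))))))))
  [18] S(S(S(S(S(S(add(S(add(Z, SZ)), add(mul(Z, Z), Z))))))))
  [19] S(S(S(S(S(S(S(add(add(Z, SZ), add(mul(Z, Z), Z)))))))))
  [20] S(S(S(S(S(S(S(add(SZ, add(mul(Z, Z), Z)))))))))
  [21] S(S(S(S(S(S(S(S(add(Z, add(mul(Z, Z), Z))))))))))
  [22] S(S(S(S(S(S(S(S(add(mul(Z, Z), Z)))))))))
  [23] S(S(S(S(S(S(S(S(add(Z, Z)))))))))
  [24] S^8(Z)

Term B:
  start: add(add(SZ, SSZ), add(add(SSSZ, SSZ), mul(Z, Z)))
  [1] add(S(add(Z, SSZ)), add(add(SSSZ, SSZ), mul(Z, Z)))
  [2] S(add(add(Z, SSZ), add(add(SSSZ, SSZ), mul(Z, Z))))
  [3] S(add(SSZ, add(add(SSSZ, SSZ), mul(Z, Z))))
  [4] S(S(add(SZ, add(add(SSSZ, SSZ), mul(Z, Z)))))
  [5] S(S(S(add(Z, add(add(SSSZ, SSZ), mul(Z, Z))))))
  [6] S(S(S(add(add(SSSZ, SSZ), mul(Z, Z)))))
  [7] S(S(S(add(S(add(SSZ, SSZ)), mul(Z, Z)))))
  [8] S(S(S(S(add(add(SSZ, SSZ), mul(Z, Z))))))
  [9] S(S(S(S(add(S(add(SZ, SSZ)), mul(Z, Z))))))
  [10] S(S(S(S(S(add(add(SZ, SSZ), mul(Z, Z)))))))
  [11] S(S(S(S(S(add(S(add(Z, SSZ)), mul(Z, Z)))))))
  [12] S(S(S(S(S(S(add(add(Z, SSZ), mul(Z, Z))))))))
  [13] S(S(S(S(S(S(add(SSZ, mul(Z, Z))))))))
  [14] S(S(S(S(S(S(S(add(SZ, mul(Z, Z)))))))))
  [15] S(S(S(S(S(S(S(S(add(Z, mul(Z, Z))))))))))
  [16] S(S(S(S(S(S(S(S(mul(Z, Z)))))))))
  [17] S^8(Z)

Answer: SAME — A ⇓ S^8(Z), B ⇓ S^8(Z)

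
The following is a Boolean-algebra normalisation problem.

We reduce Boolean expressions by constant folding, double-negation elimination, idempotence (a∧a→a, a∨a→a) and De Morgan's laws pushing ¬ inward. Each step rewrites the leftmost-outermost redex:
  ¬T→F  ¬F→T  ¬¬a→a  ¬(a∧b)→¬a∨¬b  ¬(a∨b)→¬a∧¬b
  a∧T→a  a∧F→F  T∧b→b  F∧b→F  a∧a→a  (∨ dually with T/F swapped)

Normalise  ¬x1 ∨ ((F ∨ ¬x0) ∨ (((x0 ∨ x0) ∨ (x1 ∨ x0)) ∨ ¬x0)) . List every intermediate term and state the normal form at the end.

Answer: normal form = ¬x1 ∨ (¬x0 ∨ ((x0 ∨ (x1 ∨ x0)) ∨ ¬x0))  (in 2 steps)

Reduction:
  start: ¬x1 ∨ ((F ∨ ¬x0) ∨ (((x0 ∨ x0) ∨ (x1 ∨ x0)) ∨ ¬x0))
  step 1: ¬x1 ∨ (¬x0 ∨ (((x0 ∨ x0) ∨ (x1 ∨ x0)) ∨ ¬x0))
  step 2: ¬x1 ∨ (¬x0 ∨ ((x0 ∨ (x1 ∨ x0)) ∨ ¬x0))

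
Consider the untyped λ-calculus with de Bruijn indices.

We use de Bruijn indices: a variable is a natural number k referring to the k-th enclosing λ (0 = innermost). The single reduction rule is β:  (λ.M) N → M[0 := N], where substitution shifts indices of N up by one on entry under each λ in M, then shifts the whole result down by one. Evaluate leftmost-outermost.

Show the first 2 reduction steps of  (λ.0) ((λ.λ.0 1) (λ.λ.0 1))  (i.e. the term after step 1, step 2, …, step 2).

Answer: after 2 steps: λ.0 (λ.λ.0 1)

Working:
  start: (λ.0) ((λ.λ.0 1) (λ.λ.0 1))
  [1] (λ.λ.0 1) (λ.λ.0 1)
  [2] λ.0 (λ.λ.0 1)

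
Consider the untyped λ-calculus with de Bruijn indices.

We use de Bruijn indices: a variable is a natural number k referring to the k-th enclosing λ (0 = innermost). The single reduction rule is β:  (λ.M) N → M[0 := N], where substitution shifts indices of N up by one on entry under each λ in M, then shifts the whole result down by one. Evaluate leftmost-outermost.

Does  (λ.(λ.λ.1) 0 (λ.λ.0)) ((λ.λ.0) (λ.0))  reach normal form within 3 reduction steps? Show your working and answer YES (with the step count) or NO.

  start: (λ.(λ.λ.1) 0 (λ.λ.0)) ((λ.λ.0) (λ.0))
  [1] (λ.λ.1) ((λ.λ.0) (λ.0)) (λ.λ.0)
  [2] (λ.(λ.λ.0) (λ.0)) (λ.λ.0)
  [3] (λ.λ.0) (λ.0)

Answer: NO — after 3 steps the term is (λ.λ.0) (λ.0), not yet normal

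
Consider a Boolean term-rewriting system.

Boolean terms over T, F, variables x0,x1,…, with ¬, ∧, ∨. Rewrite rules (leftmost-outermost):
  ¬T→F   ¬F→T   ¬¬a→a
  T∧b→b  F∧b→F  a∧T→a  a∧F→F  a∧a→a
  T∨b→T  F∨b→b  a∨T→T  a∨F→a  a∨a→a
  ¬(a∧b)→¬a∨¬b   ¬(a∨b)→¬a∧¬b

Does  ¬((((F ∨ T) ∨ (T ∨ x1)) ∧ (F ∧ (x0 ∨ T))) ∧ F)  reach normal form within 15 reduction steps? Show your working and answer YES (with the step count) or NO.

Answer: YES — reaches normal form T in 13 ≤ 15 steps

Reduction:
  start: ¬((((F ∨ T) ∨ (T ∨ x1)) ∧ (F ∧ (x0 ∨ T))) ∧ F)
  step 1: ¬(((F ∨ T) ∨ (T ∨ x1)) ∧ (F ∧ (x0 ∨ T))) ∨ ¬F
  step 2: (¬((F ∨ T) ∨ (T ∨ x1)) ∨ ¬(F ∧ (x0 ∨ T))) ∨ ¬F
  step 3: ((¬(F ∨ T) ∧ ¬(T ∨ x1)) ∨ ¬(F ∧ (x0 ∨ T))) ∨ ¬F
  step 4: (((¬F ∧ ¬T) ∧ ¬(T ∨ x1)) ∨ ¬(F ∧ (x0 ∨ T))) ∨ ¬F
  step 5: (((T ∧ ¬T) ∧ ¬(T ∨ x1)) ∨ ¬(F ∧ (x0 ∨ T))) ∨ ¬F
  step 6: ((¬T ∧ ¬(T ∨ x1)) ∨ ¬(F ∧ (x0 ∨ T))) ∨ ¬F
  step 7: ((F ∧ ¬(T ∨ x1)) ∨ ¬(F ∧ (x0 ∨ T))) ∨ ¬F
  step 8: (F ∨ ¬(F ∧ (x0 ∨ T))) ∨ ¬F
  step 9: ¬(F ∧ (x0 ∨ T)) ∨ ¬F
  step 10: (¬F ∨ ¬(x0 ∨ T)) ∨ ¬F
  step 11: (T ∨ ¬(x0 ∨ T)) ∨ ¬F
  step 12: T ∨ ¬F
  step 13: T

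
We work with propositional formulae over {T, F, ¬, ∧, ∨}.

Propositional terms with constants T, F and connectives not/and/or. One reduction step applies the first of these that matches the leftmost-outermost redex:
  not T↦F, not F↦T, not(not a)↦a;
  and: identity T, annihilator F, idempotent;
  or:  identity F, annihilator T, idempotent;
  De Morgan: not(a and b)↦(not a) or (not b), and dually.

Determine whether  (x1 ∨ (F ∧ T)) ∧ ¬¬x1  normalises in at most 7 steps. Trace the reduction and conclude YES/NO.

Answer: YES — reaches normal form x1 in 4 ≤ 7 steps

Derivation:
  start: (x1 ∨ (F ∧ T)) ∧ ¬¬x1
  →1  (x1 ∨ F) ∧ ¬¬x1
  →2  x1 ∧ ¬¬x1
  →3  x1 ∧ x1
  →4  x1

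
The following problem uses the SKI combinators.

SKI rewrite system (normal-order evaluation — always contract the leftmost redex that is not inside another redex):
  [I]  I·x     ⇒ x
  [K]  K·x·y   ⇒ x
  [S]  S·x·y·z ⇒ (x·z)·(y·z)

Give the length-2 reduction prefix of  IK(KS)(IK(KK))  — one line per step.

  start: IK(KS)(IK(KK))
  step 1: K(KS)(IK(KK))
  step 2: KS

Answer: after 2 steps: KS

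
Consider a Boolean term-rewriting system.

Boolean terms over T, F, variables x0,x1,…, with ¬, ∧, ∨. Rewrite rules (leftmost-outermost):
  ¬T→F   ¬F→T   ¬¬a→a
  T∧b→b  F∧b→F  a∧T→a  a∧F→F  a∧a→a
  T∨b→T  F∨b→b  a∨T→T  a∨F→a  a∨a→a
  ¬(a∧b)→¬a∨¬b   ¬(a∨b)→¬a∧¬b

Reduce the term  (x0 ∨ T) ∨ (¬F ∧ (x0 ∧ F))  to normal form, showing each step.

Answer: normal form = T  (in 2 steps)

Working:
  start: (x0 ∨ T) ∨ (¬F ∧ (x0 ∧ F))
  step 1: T ∨ (¬F ∧ (x0 ∧ F))
  step 2: T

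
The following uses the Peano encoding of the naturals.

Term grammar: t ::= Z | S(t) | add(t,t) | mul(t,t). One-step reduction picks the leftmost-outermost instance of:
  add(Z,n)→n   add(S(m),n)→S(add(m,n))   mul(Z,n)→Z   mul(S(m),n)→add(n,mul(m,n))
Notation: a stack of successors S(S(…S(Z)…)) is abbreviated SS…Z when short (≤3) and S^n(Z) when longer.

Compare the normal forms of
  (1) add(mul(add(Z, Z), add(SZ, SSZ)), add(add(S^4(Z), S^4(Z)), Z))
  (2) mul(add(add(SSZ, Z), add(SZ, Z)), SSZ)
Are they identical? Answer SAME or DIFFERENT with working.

Answer: DIFFERENT — A ⇓ S^8(Z), B ⇓ S^6(Z)

Working:
Term A:
  start: add(mul(add(Z, Z), add(SZ, SSZ)), add(add(S^4(Z), S^4(Z)), Z))
  step 1: add(mul(Z, add(SZ, SSZ)), add(add(S^4(Z), S^4(Z)), Z))
  step 2: add(Z, add(add(S^4(Z), S^4(Z)), Z))
  step 3: add(add(S^4(Z), S^4(Z)), Z)
  step 4: add(S(add(SSSZ, S^4(Z))), Z)
  step 5: S(add(add(SSSZ, S^4(Z)), Z))
  step 6: S(add(S(add(SSZ, S^4(Z))), Z))
  step 7: S(S(add(add(SSZ, S^4(Z)), Z)))
  step 8: S(S(add(S(add(SZ, S^4(Z))), Z)))
  step 9: S(S(S(add(add(SZ, S^4(Z)), Z))))
  step 10: S(S(S(add(S(add(Z, S^4(Z))), Z))))
  step 11: S(S(S(S(add(add(Z, S^4(Z)), Z)))))
  step 12: S(S(S(S(add(S^4(Z), Z)))))
  step 13: S(S(S(S(S(add(SSSZ, Z))))))
  step 14: S(S(S(S(S(S(add(SSZ, Z)))))))
  step 15: S(S(S(S(S(S(S(add(SZ, Z))))))))
  step 16: S(S(S(S(S(S(S(S(add(Z, Z)))))))))
  step 17: S^8(Z)

Term B:
  start: mul(add(add(SSZ, Z), add(SZ, Z)), SSZ)
  step 1: mul(add(S(add(SZ, Z)), add(SZ, Z)), SSZ)
  step 2: mul(S(add(add(SZ, Z), add(SZ, Z))), SSZ)
  step 3: add(SSZ, mul(add(add(SZ, Z), add(SZ, Z)), SSZ))
  step 4: S(add(SZ, mul(add(add(SZ, Z), add(SZ, Z)), SSZ)))
  step 5: S(S(add(Z, mul(add(add(SZ, Z), add(SZ, Z)), SSZ))))
  step 6: S(S(mul(add(add(SZ, Z), add(SZ, Z)), SSZ)))
  step 7: S(S(mul(add(S(add(Z, Z)), add(SZ, Z)), SSZ)))
  step 8: S(S(mul(S(add(add(Z, Z), add(SZ, Z))), SSZ)))
  step 9: S(S(add(SSZ, mul(add(add(Z, Z), add(SZ, Z)), SSZ))))
  step 10: S(S(S(add(SZ, mul(add(add(Z, Z), add(SZ, Z)), SSZ)))))
  step 11: S(S(S(S(add(Z, mul(add(add(Z, Z), add(SZ, Z)), SSZ))))))
  step 12: S(S(S(S(mul(add(add(Z, Z), add(SZ, Z)), SSZ)))))
  step 13: S(S(S(S(mul(add(Z, add(SZ, Z)), SSZ)))))
  step 14: S(S(S(S(mul(add(SZ, Z), SSZ)))))
  step 15: S(S(S(S(mul(S(add(Z, Z)), SSZ)))))
  step 16: S(S(S(S(add(SSZ, mul(add(Z, Z), SSZ))))))
  step 17: S(S(S(S(S(add(SZ, mul(add(Z, Z), SSZ)))))))
  step 18: S(S(S(S(S(S(add(Z, mul(add(Z, Z), SSZ))))))))
  step 19: S(S(S(S(S(S(mul(add(Z, Z), SSZ)))))))
  step 20: S(S(S(S(S(S(mul(Z, SSZ)))))))
  step 21: S^6(Z)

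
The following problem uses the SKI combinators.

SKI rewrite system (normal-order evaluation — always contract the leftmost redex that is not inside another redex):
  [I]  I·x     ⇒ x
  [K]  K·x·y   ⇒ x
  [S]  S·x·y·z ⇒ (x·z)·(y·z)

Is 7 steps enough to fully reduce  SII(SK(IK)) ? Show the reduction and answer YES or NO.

  start: SII(SK(IK))
  →1  I(SK(IK))(I(SK(IK)))
  →2  SK(IK)(I(SK(IK)))
  →3  K(I(SK(IK)))(IK(I(SK(IK))))
  →4  I(SK(IK))
  →5  SK(IK)
  →6  SKK

Answer: YES — reaches normal form SKK in 6 ≤ 7 steps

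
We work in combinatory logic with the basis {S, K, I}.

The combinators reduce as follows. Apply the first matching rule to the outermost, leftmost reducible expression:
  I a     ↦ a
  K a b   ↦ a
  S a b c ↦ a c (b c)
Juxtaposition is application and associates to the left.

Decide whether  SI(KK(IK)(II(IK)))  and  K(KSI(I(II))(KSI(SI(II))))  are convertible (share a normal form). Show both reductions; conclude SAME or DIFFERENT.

Answer: DIFFERENT — A ⇓ SI(KK), B ⇓ K(SI(S(SII)))

Derivation:
Term A:
  start: SI(KK(IK)(II(IK)))
  →1  SI(K(II(IK)))
  →2  SI(K(I(IK)))
  →3  SI(K(IK))
  →4  SI(KK)

Term B:
  start: K(KSI(I(II))(KSI(SI(II))))
  →1  K(S(I(II))(KSI(SI(II))))
  →2  K(S(II)(KSI(SI(II))))
  →3  K(SI(KSI(SI(II))))
  →4  K(SI(S(SI(II))))
  →5  K(SI(S(SII)))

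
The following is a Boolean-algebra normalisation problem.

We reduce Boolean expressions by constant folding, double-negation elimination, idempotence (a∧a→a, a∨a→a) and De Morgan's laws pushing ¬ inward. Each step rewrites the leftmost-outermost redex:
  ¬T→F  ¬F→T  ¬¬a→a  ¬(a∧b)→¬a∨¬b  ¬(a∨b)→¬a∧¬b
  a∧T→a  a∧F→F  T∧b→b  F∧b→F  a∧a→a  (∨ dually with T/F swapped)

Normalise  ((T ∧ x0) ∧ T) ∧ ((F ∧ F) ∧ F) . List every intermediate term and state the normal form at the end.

Answer: normal form = F  (in 4 steps)

Derivation:
  start: ((T ∧ x0) ∧ T) ∧ ((F ∧ F) ∧ F)
  step 1: (T ∧ x0) ∧ ((F ∧ F) ∧ F)
  step 2: x0 ∧ ((F ∧ F) ∧ F)
  step 3: x0 ∧ F
  step 4: F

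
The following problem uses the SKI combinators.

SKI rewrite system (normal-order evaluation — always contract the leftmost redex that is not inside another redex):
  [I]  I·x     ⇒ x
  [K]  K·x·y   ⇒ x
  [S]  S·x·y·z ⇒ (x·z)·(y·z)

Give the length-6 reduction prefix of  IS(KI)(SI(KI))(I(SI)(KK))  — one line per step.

Answer: after 6 steps: I(SI)(KK)(KI(I(SI)(KK)))

Reduction:
  start: IS(KI)(SI(KI))(I(SI)(KK))
  →1  S(KI)(SI(KI))(I(SI)(KK))
  →2  KI(I(SI)(KK))(SI(KI)(I(SI)(KK)))
  →3  I(SI(KI)(I(SI)(KK)))
  →4  SI(KI)(I(SI)(KK))
  →5  I(I(SI)(KK))(KI(I(SI)(KK)))
  →6  I(SI)(KK)(KI(I(SI)(KK)))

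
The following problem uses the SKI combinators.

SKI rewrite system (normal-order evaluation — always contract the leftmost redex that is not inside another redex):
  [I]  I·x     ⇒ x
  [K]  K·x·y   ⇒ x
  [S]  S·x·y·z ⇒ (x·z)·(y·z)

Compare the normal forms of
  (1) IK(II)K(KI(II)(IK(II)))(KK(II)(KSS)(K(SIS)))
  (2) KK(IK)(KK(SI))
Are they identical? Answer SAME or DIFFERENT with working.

Term A:
  start: IK(II)K(KI(II)(IK(II)))(KK(II)(KSS)(K(SIS)))
  step 1: K(II)K(KI(II)(IK(II)))(KK(II)(KSS)(K(SIS)))
  step 2: II(KI(II)(IK(II)))(KK(II)(KSS)(K(SIS)))
  step 3: I(KI(II)(IK(II)))(KK(II)(KSS)(K(SIS)))
  step 4: KI(II)(IK(II))(KK(II)(KSS)(K(SIS)))
  step 5: I(IK(II))(KK(II)(KSS)(K(SIS)))
  step 6: IK(II)(KK(II)(KSS)(K(SIS)))
  step 7: K(II)(KK(II)(KSS)(K(SIS)))
  step 8: II
  step 9: I

Term B:
  start: KK(IK)(KK(SI))
  step 1: K(KK(SI))
  step 2: KK

Answer: DIFFERENT — A ⇓ I, B ⇓ KK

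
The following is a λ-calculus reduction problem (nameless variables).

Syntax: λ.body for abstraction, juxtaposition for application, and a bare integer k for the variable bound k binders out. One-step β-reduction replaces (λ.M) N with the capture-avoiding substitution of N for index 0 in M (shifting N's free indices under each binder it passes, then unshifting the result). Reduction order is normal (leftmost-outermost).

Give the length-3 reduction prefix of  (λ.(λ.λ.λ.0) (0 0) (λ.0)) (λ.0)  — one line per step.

  start: (λ.(λ.λ.λ.0) (0 0) (λ.0)) (λ.0)
  →1  (λ.λ.λ.0) ((λ.0) (λ.0)) (λ.0)
  →2  (λ.λ.0) (λ.0)
  →3  λ.0

Answer: after 3 steps: λ.0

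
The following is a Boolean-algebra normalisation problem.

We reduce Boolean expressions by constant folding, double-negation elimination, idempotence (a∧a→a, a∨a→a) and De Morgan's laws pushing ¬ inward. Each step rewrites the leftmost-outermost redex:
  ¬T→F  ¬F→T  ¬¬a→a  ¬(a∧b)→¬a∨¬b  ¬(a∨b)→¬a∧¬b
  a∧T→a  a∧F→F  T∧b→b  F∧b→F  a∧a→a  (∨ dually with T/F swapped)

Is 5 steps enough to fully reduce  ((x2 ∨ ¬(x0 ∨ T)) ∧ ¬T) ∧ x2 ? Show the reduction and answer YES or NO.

Answer: NO — after 5 steps the term is (x2 ∧ F) ∧ x2, not yet normal

Reduction:
  start: ((x2 ∨ ¬(x0 ∨ T)) ∧ ¬T) ∧ x2
  step 1: ((x2 ∨ (¬x0 ∧ ¬T)) ∧ ¬T) ∧ x2
  step 2: ((x2 ∨ (¬x0 ∧ F)) ∧ ¬T) ∧ x2
  step 3: ((x2 ∨ F) ∧ ¬T) ∧ x2
  step 4: (x2 ∧ ¬T) ∧ x2
  step 5: (x2 ∧ F) ∧ x2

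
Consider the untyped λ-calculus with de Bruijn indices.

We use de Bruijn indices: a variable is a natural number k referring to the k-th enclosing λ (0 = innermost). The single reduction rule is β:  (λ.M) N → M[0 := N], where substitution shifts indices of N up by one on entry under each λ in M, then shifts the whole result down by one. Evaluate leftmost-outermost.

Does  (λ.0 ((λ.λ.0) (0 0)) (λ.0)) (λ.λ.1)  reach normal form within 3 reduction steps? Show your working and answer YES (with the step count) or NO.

Answer: NO — after 3 steps the term is (λ.λ.0) ((λ.λ.1) (λ.λ.1)), not yet normal

Working:
  start: (λ.0 ((λ.λ.0) (0 0)) (λ.0)) (λ.λ.1)
  step 1: (λ.λ.1) ((λ.λ.0) ((λ.λ.1) (λ.λ.1))) (λ.0)
  step 2: (λ.(λ.λ.0) ((λ.λ.1) (λ.λ.1))) (λ.0)
  step 3: (λ.λ.0) ((λ.λ.1) (λ.λ.1))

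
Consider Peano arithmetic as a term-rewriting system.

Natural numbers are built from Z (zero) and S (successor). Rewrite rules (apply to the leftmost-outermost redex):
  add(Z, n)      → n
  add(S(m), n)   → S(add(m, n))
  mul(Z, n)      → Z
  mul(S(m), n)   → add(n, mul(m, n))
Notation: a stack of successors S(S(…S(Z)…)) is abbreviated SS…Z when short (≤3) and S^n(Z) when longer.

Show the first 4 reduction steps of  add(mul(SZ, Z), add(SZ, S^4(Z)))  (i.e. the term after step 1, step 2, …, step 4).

  start: add(mul(SZ, Z), add(SZ, S^4(Z)))
  [1] add(add(Z, mul(Z, Z)), add(SZ, S^4(Z)))
  [2] add(mul(Z, Z), add(SZ, S^4(Z)))
  [3] add(Z, add(SZ, S^4(Z)))
  [4] add(SZ, S^4(Z))

Answer: after 4 steps: add(SZ, S^4(Z))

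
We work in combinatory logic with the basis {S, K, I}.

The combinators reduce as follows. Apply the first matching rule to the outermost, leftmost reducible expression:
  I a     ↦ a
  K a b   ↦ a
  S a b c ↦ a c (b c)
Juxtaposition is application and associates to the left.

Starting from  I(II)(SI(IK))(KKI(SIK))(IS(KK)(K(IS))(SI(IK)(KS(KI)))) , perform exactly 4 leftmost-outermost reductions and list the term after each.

Answer: after 4 steps: I(KKI(SIK))(IK(KKI(SIK)))(IS(KK)(K(IS))(SI(IK)(KS(KI))))

Reduction:
  start: I(II)(SI(IK))(KKI(SIK))(IS(KK)(K(IS))(SI(IK)(KS(KI))))
  →1  II(SI(IK))(KKI(SIK))(IS(KK)(K(IS))(SI(IK)(KS(KI))))
  →2  I(SI(IK))(KKI(SIK))(IS(KK)(K(IS))(SI(IK)(KS(KI))))
  →3  SI(IK)(KKI(SIK))(IS(KK)(K(IS))(SI(IK)(KS(KI))))
  →4  I(KKI(SIK))(IK(KKI(SIK)))(IS(KK)(K(IS))(SI(IK)(KS(KI))))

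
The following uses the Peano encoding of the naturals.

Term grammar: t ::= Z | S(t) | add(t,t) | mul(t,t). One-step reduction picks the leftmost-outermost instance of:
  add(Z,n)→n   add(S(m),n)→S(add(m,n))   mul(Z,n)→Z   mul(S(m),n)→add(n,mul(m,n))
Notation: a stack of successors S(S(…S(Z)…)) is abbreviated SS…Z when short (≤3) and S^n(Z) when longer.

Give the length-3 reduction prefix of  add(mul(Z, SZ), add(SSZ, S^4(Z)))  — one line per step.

  start: add(mul(Z, SZ), add(SSZ, S^4(Z)))
  →1  add(Z, add(SSZ, S^4(Z)))
  →2  add(SSZ, S^4(Z))
  →3  S(add(SZ, S^4(Z)))

Answer: after 3 steps: S(add(SZ, S^4(Z)))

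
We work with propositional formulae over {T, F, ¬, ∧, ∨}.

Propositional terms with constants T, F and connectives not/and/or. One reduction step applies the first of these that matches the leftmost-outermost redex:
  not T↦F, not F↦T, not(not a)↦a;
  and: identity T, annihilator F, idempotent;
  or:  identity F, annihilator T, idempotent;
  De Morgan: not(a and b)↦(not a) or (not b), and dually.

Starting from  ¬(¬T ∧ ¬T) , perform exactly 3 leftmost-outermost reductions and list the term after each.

  start: ¬(¬T ∧ ¬T)
  step 1: ¬¬T ∨ ¬¬T
  step 2: ¬¬T
  step 3: T

Answer: after 3 steps: T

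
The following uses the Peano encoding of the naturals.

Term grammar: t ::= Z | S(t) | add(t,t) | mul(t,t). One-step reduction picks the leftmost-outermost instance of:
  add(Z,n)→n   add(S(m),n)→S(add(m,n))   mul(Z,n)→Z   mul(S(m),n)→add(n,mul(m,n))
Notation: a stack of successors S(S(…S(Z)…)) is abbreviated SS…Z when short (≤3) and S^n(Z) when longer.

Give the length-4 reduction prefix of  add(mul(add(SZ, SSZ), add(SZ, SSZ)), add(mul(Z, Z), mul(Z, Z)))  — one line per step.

  start: add(mul(add(SZ, SSZ), add(SZ, SSZ)), add(mul(Z, Z), mul(Z, Z)))
  step 1: add(mul(S(add(Z, SSZ)), add(SZ, SSZ)), add(mul(Z, Z), mul(Z, Z)))
  step 2: add(add(add(SZ, SSZ), mul(add(Z, SSZ), add(SZ, SSZ))), add(mul(Z, Z), mul(Z, Z)))
  step 3: add(add(S(add(Z, SSZ)), mul(add(Z, SSZ), add(SZ, SSZ))), add(mul(Z, Z), mul(Z, Z)))
  step 4: add(S(add(add(Z, SSZ), mul(add(Z, SSZ), add(SZ, SSZ)))), add(mul(Z, Z), mul(Z, Z)))

Answer: after 4 steps: add(S(add(add(Z, SSZ), mul(add(Z, SSZ), add(SZ, SSZ)))), add(mul(Z, Z), mul(Z, Z)))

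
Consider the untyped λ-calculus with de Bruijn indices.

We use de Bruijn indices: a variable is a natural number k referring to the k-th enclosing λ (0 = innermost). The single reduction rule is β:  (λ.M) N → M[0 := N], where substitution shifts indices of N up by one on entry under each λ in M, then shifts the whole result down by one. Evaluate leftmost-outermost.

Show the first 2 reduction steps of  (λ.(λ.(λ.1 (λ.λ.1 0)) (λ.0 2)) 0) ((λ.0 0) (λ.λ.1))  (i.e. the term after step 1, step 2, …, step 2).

  start: (λ.(λ.(λ.1 (λ.λ.1 0)) (λ.0 2)) 0) ((λ.0 0) (λ.λ.1))
  step 1: (λ.(λ.1 (λ.λ.1 0)) (λ.0 ((λ.0 0) (λ.λ.1)))) ((λ.0 0) (λ.λ.1))
  step 2: (λ.(λ.0 0) (λ.λ.1) (λ.λ.1 0)) (λ.0 ((λ.0 0) (λ.λ.1)))

Answer: after 2 steps: (λ.(λ.0 0) (λ.λ.1) (λ.λ.1 0)) (λ.0 ((λ.0 0) (λ.λ.1)))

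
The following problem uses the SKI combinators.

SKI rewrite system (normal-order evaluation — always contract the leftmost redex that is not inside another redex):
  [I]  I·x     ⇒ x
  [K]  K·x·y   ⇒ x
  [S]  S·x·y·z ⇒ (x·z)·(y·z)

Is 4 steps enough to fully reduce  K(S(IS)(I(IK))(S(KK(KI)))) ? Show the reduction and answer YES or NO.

  start: K(S(IS)(I(IK))(S(KK(KI))))
  [1] K(IS(S(KK(KI)))(I(IK)(S(KK(KI)))))
  [2] K(S(S(KK(KI)))(I(IK)(S(KK(KI)))))
  [3] K(S(SK)(I(IK)(S(KK(KI)))))
  [4] K(S(SK)(IK(S(KK(KI)))))

Answer: NO — after 4 steps the term is K(S(SK)(IK(S(KK(KI))))), not yet normal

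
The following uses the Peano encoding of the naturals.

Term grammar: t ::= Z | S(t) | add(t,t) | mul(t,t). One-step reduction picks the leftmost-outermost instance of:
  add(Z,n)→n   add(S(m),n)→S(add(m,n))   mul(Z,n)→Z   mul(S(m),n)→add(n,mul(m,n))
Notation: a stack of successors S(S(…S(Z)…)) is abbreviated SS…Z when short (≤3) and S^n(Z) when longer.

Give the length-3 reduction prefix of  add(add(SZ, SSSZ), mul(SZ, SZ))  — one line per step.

Answer: after 3 steps: S(add(SSSZ, mul(SZ, SZ)))

Reduction:
  start: add(add(SZ, SSSZ), mul(SZ, SZ))
  →1  add(S(add(Z, SSSZ)), mul(SZ, SZ))
  →2  S(add(add(Z, SSSZ), mul(SZ, SZ)))
  →3  S(add(SSSZ, mul(SZ, SZ)))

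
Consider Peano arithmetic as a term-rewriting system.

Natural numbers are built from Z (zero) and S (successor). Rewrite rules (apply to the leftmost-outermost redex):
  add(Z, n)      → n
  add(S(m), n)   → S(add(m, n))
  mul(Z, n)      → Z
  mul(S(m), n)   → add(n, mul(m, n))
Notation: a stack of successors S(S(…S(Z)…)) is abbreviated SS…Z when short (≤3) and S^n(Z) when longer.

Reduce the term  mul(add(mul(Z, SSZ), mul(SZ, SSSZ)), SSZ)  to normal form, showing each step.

Answer: normal form = S^6(Z)  (in 21 steps)

Derivation:
  start: mul(add(mul(Z, SSZ), mul(SZ, SSSZ)), SSZ)
  [1] mul(add(Z, mul(SZ, SSSZ)), SSZ)
  [2] mul(mul(SZ, SSSZ), SSZ)
  [3] mul(add(SSSZ, mul(Z, SSSZ)), SSZ)
  [4] mul(S(add(SSZ, mul(Z, SSSZ))), SSZ)
  [5] add(SSZ, mul(add(SSZ, mul(Z, SSSZ)), SSZ))
  [6] S(add(SZ, mul(add(SSZ, mul(Z, SSSZ)), SSZ)))
  [7] S(S(add(Z, mul(add(SSZ, mul(Z, SSSZ)), SSZ))))
  [8] S(S(mul(add(SSZ, mul(Z, SSSZ)), SSZ)))
  [9] S(S(mul(S(add(SZ, mul(Z, SSSZ))), SSZ)))
  [10] S(S(add(SSZ, mul(add(SZ, mul(Z, SSSZ)), SSZ))))
  [11] S(S(S(add(SZ, mul(add(SZ, mul(Z, SSSZ)), SSZ)))))
  [12] S(S(S(S(add(Z, mul(add(SZ, mul(Z, SSSZ)), SSZ))))))
  [13] S(S(S(S(mul(add(SZ, mul(Z, SSSZ)), SSZ)))))
  [14] S(S(S(S(mul(S(add(Z, mul(Z, SSSZ))), SSZ)))))
  [15] S(S(S(S(add(SSZ, mul(add(Z, mul(Z, SSSZ)), SSZ))))))
  [16] S(S(S(S(S(add(SZ, mul(add(Z, mul(Z, SSSZ)), SSZ)))))))
  [17] S(S(S(S(S(S(add(Z, mul(add(Z, mul(Z, SSSZ)), SSZ))))))))
  [18] S(S(S(S(S(S(mul(add(Z, mul(Z, SSSZ)), SSZ)))))))
  [19] S(S(S(S(S(S(mul(mul(Z, SSSZ), SSZ)))))))
  [20] S(S(S(S(S(S(mul(Z, SSZ)))))))
  [21] S^6(Z)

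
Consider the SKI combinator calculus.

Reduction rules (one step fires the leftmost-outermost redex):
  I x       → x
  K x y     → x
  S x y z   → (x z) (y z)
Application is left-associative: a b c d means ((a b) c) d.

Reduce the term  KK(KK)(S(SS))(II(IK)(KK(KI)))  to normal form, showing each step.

  start: KK(KK)(S(SS))(II(IK)(KK(KI)))
  →1  K(S(SS))(II(IK)(KK(KI)))
  →2  S(SS)

Answer: normal form = S(SS)  (in 2 steps)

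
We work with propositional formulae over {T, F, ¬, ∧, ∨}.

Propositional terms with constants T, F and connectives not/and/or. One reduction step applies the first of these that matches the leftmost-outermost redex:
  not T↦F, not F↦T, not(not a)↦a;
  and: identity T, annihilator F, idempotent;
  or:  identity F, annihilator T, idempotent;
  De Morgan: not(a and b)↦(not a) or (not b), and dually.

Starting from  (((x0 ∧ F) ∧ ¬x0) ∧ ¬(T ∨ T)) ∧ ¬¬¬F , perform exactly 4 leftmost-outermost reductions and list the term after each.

  start: (((x0 ∧ F) ∧ ¬x0) ∧ ¬(T ∨ T)) ∧ ¬¬¬F
  step 1: ((F ∧ ¬x0) ∧ ¬(T ∨ T)) ∧ ¬¬¬F
  step 2: (F ∧ ¬(T ∨ T)) ∧ ¬¬¬F
  step 3: F ∧ ¬¬¬F
  step 4: F

Answer: after 4 steps: F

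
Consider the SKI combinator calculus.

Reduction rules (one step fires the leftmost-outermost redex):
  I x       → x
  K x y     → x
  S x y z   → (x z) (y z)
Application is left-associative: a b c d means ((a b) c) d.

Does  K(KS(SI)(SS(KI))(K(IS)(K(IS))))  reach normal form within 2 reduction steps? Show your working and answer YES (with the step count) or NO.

Answer: NO — after 2 steps the term is K(S(SS(KI))(IS)), not yet normal

Derivation:
  start: K(KS(SI)(SS(KI))(K(IS)(K(IS))))
  →1  K(S(SS(KI))(K(IS)(K(IS))))
  →2  K(S(SS(KI))(IS))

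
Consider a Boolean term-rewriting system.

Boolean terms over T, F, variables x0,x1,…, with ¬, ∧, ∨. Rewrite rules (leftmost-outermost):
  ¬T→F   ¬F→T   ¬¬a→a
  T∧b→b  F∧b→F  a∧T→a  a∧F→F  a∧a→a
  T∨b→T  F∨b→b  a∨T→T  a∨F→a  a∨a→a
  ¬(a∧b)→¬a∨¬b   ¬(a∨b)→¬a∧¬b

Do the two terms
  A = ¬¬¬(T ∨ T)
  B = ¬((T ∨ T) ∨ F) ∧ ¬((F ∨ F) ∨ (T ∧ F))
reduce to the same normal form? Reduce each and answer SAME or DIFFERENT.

Term A:
  start: ¬¬¬(T ∨ T)
  [1] ¬(T ∨ T)
  [2] ¬T ∧ ¬T
  [3] ¬T
  [4] F

Term B:
  start: ¬((T ∨ T) ∨ F) ∧ ¬((F ∨ F) ∨ (T ∧ F))
  [1] (¬(T ∨ T) ∧ ¬F) ∧ ¬((F ∨ F) ∨ (T ∧ F))
  [2] ((¬T ∧ ¬T) ∧ ¬F) ∧ ¬((F ∨ F) ∨ (T ∧ F))
  [3] (¬T ∧ ¬F) ∧ ¬((F ∨ F) ∨ (T ∧ F))
  [4] (F ∧ ¬F) ∧ ¬((F ∨ F) ∨ (T ∧ F))
  [5] F ∧ ¬((F ∨ F) ∨ (T ∧ F))
  [6] F

Answer: SAME — A ⇓ F, B ⇓ F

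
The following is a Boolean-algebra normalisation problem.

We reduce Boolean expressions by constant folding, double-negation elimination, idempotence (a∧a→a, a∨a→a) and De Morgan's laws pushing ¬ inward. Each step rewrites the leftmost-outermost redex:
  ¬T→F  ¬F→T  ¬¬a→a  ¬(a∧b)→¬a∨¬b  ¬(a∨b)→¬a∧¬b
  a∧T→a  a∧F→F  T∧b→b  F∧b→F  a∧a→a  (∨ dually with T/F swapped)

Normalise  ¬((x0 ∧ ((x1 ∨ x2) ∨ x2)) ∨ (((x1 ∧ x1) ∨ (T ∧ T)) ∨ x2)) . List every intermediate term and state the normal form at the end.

  start: ¬((x0 ∧ ((x1 ∨ x2) ∨ x2)) ∨ (((x1 ∧ x1) ∨ (T ∧ T)) ∨ x2))
  →1  ¬(x0 ∧ ((x1 ∨ x2) ∨ x2)) ∧ ¬(((x1 ∧ x1) ∨ (T ∧ T)) ∨ x2)
  →2  (¬x0 ∨ ¬((x1 ∨ x2) ∨ x2)) ∧ ¬(((x1 ∧ x1) ∨ (T ∧ T)) ∨ x2)
  →3  (¬x0 ∨ (¬(x1 ∨ x2) ∧ ¬x2)) ∧ ¬(((x1 ∧ x1) ∨ (T ∧ T)) ∨ x2)
  →4  (¬x0 ∨ ((¬x1 ∧ ¬x2) ∧ ¬x2)) ∧ ¬(((x1 ∧ x1) ∨ (T ∧ T)) ∨ x2)
  →5  (¬x0 ∨ ((¬x1 ∧ ¬x2) ∧ ¬x2)) ∧ (¬((x1 ∧ x1) ∨ (T ∧ T)) ∧ ¬x2)
  →6  (¬x0 ∨ ((¬x1 ∧ ¬x2) ∧ ¬x2)) ∧ ((¬(x1 ∧ x1) ∧ ¬(T ∧ T)) ∧ ¬x2)
  →7  (¬x0 ∨ ((¬x1 ∧ ¬x2) ∧ ¬x2)) ∧ (((¬x1 ∨ ¬x1) ∧ ¬(T ∧ T)) ∧ ¬x2)
  →8  (¬x0 ∨ ((¬x1 ∧ ¬x2) ∧ ¬x2)) ∧ ((¬x1 ∧ ¬(T ∧ T)) ∧ ¬x2)
  →9  (¬x0 ∨ ((¬x1 ∧ ¬x2) ∧ ¬x2)) ∧ ((¬x1 ∧ (¬T ∨ ¬T)) ∧ ¬x2)
  →10  (¬x0 ∨ ((¬x1 ∧ ¬x2) ∧ ¬x2)) ∧ ((¬x1 ∧ ¬T) ∧ ¬x2)
  →11  (¬x0 ∨ ((¬x1 ∧ ¬x2) ∧ ¬x2)) ∧ ((¬x1 ∧ F) ∧ ¬x2)
  →12  (¬x0 ∨ ((¬x1 ∧ ¬x2) ∧ ¬x2)) ∧ (F ∧ ¬x2)
  →13  (¬x0 ∨ ((¬x1 ∧ ¬x2) ∧ ¬x2)) ∧ F
  →14  F

Answer: normal form = F  (in 14 steps)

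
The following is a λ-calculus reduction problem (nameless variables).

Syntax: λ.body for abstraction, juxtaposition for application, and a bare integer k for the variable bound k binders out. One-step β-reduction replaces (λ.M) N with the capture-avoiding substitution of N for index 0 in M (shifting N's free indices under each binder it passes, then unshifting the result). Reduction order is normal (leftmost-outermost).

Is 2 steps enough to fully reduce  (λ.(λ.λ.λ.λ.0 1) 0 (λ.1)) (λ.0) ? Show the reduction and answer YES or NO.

  start: (λ.(λ.λ.λ.λ.0 1) 0 (λ.1)) (λ.0)
  step 1: (λ.λ.λ.λ.0 1) (λ.0) (λ.λ.0)
  step 2: (λ.λ.λ.0 1) (λ.λ.0)

Answer: NO — after 2 steps the term is (λ.λ.λ.0 1) (λ.λ.0), not yet normal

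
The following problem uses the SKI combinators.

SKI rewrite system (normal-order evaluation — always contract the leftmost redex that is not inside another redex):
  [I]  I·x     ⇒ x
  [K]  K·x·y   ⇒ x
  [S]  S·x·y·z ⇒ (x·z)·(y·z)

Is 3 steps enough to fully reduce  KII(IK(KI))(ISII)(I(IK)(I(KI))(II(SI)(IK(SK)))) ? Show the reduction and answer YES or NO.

  start: KII(IK(KI))(ISII)(I(IK)(I(KI))(II(SI)(IK(SK))))
  step 1: I(IK(KI))(ISII)(I(IK)(I(KI))(II(SI)(IK(SK))))
  step 2: IK(KI)(ISII)(I(IK)(I(KI))(II(SI)(IK(SK))))
  step 3: K(KI)(ISII)(I(IK)(I(KI))(II(SI)(IK(SK))))

Answer: NO — after 3 steps the term is K(KI)(ISII)(I(IK)(I(KI))(II(SI)(IK(SK)))), not yet normal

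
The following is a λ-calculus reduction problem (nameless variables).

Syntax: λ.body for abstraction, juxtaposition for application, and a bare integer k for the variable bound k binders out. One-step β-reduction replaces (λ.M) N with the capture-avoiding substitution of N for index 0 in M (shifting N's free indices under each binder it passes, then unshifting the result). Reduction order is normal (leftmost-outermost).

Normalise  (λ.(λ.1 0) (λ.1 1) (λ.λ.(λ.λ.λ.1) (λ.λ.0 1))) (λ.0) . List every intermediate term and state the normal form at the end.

  start: (λ.(λ.1 0) (λ.1 1) (λ.λ.(λ.λ.λ.1) (λ.λ.0 1))) (λ.0)
  →1  (λ.(λ.0) 0) (λ.(λ.0) (λ.0)) (λ.λ.(λ.λ.λ.1) (λ.λ.0 1))
  →2  (λ.0) (λ.(λ.0) (λ.0)) (λ.λ.(λ.λ.λ.1) (λ.λ.0 1))
  →3  (λ.(λ.0) (λ.0)) (λ.λ.(λ.λ.λ.1) (λ.λ.0 1))
  →4  (λ.0) (λ.0)
  →5  λ.0

Answer: normal form = λ.0  (in 5 steps)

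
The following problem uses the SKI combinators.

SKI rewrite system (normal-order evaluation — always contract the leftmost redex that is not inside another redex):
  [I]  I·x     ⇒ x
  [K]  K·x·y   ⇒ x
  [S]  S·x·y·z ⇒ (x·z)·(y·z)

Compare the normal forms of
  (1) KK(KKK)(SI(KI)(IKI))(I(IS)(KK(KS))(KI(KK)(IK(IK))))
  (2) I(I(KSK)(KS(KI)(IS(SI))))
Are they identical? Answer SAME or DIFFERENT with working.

Term A:
  start: KK(KKK)(SI(KI)(IKI))(I(IS)(KK(KS))(KI(KK)(IK(IK))))
  →1  K(SI(KI)(IKI))(I(IS)(KK(KS))(KI(KK)(IK(IK))))
  →2  SI(KI)(IKI)
  →3  I(IKI)(KI(IKI))
  →4  IKI(KI(IKI))
  →5  KI(KI(IKI))
  →6  I

Term B:
  start: I(I(KSK)(KS(KI)(IS(SI))))
  →1  I(KSK)(KS(KI)(IS(SI)))
  →2  KSK(KS(KI)(IS(SI)))
  →3  S(KS(KI)(IS(SI)))
  →4  S(S(IS(SI)))
  →5  S(S(S(SI)))

Answer: DIFFERENT — A ⇓ I, B ⇓ S(S(S(SI)))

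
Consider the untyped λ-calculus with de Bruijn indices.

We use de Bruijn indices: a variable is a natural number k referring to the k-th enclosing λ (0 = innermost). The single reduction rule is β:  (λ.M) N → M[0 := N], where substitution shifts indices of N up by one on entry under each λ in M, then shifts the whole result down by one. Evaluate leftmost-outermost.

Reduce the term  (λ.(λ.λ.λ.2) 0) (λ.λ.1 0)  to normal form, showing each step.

  start: (λ.(λ.λ.λ.2) 0) (λ.λ.1 0)
  →1  (λ.λ.λ.2) (λ.λ.1 0)
  →2  λ.λ.λ.λ.1 0

Answer: normal form = λ.λ.λ.λ.1 0  (in 2 steps)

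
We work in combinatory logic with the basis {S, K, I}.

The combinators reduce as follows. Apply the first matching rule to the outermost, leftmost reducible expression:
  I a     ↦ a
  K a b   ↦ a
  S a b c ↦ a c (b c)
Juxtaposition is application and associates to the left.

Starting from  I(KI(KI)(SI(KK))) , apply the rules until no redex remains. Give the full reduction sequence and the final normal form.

  start: I(KI(KI)(SI(KK)))
  [1] KI(KI)(SI(KK))
  [2] I(SI(KK))
  [3] SI(KK)

Answer: normal form = SI(KK)  (in 3 steps)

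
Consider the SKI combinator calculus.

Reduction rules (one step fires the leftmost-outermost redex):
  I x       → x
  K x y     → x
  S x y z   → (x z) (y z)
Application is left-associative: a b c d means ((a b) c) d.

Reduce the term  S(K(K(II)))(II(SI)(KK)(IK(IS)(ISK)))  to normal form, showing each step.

Answer: normal form = S(K(KI))(SK)  (in 9 steps)

Derivation:
  start: S(K(K(II)))(II(SI)(KK)(IK(IS)(ISK)))
  [1] S(K(KI))(II(SI)(KK)(IK(IS)(ISK)))
  [2] S(K(KI))(I(SI)(KK)(IK(IS)(ISK)))
  [3] S(K(KI))(SI(KK)(IK(IS)(ISK)))
  [4] S(K(KI))(I(IK(IS)(ISK))(KK(IK(IS)(ISK))))
  [5] S(K(KI))(IK(IS)(ISK)(KK(IK(IS)(ISK))))
  [6] S(K(KI))(K(IS)(ISK)(KK(IK(IS)(ISK))))
  [7] S(K(KI))(IS(KK(IK(IS)(ISK))))
  [8] S(K(KI))(S(KK(IK(IS)(ISK))))
  [9] S(K(KI))(SK)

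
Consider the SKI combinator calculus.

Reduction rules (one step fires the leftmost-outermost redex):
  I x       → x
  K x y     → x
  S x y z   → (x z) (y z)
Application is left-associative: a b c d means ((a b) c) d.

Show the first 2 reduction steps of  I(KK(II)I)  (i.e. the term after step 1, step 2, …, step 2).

  start: I(KK(II)I)
  →1  KK(II)I
  →2  KI

Answer: after 2 steps: KI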